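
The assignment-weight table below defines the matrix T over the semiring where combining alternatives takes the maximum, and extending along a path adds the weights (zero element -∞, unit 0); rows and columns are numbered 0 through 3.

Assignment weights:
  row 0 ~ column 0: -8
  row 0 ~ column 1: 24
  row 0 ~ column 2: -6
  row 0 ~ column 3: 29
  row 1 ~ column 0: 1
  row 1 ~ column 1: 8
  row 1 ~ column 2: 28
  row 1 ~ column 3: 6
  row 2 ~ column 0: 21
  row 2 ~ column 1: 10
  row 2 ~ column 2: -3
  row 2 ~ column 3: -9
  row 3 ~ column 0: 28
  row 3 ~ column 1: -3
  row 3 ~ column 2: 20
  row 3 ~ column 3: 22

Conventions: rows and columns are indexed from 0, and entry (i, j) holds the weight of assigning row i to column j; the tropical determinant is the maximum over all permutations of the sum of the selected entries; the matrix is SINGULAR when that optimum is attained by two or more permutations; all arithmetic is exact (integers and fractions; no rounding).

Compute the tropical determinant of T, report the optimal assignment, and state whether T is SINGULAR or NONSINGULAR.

σ = (0, 1, 2, 3): (-8) + 8 + (-3) + 22 = 19
σ = (0, 1, 3, 2): (-8) + 8 + (-9) + 20 = 11
σ = (0, 2, 1, 3): (-8) + 28 + 10 + 22 = 52
σ = (0, 2, 3, 1): (-8) + 28 + (-9) + (-3) = 8
σ = (0, 3, 1, 2): (-8) + 6 + 10 + 20 = 28
σ = (0, 3, 2, 1): (-8) + 6 + (-3) + (-3) = -8
σ = (1, 0, 2, 3): 24 + 1 + (-3) + 22 = 44
σ = (1, 0, 3, 2): 24 + 1 + (-9) + 20 = 36
σ = (1, 2, 0, 3): 24 + 28 + 21 + 22 = 95
σ = (1, 2, 3, 0): 24 + 28 + (-9) + 28 = 71
σ = (1, 3, 0, 2): 24 + 6 + 21 + 20 = 71
σ = (1, 3, 2, 0): 24 + 6 + (-3) + 28 = 55
σ = (2, 0, 1, 3): (-6) + 1 + 10 + 22 = 27
σ = (2, 0, 3, 1): (-6) + 1 + (-9) + (-3) = -17
σ = (2, 1, 0, 3): (-6) + 8 + 21 + 22 = 45
σ = (2, 1, 3, 0): (-6) + 8 + (-9) + 28 = 21
σ = (2, 3, 0, 1): (-6) + 6 + 21 + (-3) = 18
σ = (2, 3, 1, 0): (-6) + 6 + 10 + 28 = 38
σ = (3, 0, 1, 2): 29 + 1 + 10 + 20 = 60
σ = (3, 0, 2, 1): 29 + 1 + (-3) + (-3) = 24
σ = (3, 1, 0, 2): 29 + 8 + 21 + 20 = 78
σ = (3, 1, 2, 0): 29 + 8 + (-3) + 28 = 62
σ = (3, 2, 0, 1): 29 + 28 + 21 + (-3) = 75
σ = (3, 2, 1, 0): 29 + 28 + 10 + 28 = 95
Optimal value attained by: σ = (1, 2, 0, 3).
Answer: det⊕(T) = 95; verdict: SINGULAR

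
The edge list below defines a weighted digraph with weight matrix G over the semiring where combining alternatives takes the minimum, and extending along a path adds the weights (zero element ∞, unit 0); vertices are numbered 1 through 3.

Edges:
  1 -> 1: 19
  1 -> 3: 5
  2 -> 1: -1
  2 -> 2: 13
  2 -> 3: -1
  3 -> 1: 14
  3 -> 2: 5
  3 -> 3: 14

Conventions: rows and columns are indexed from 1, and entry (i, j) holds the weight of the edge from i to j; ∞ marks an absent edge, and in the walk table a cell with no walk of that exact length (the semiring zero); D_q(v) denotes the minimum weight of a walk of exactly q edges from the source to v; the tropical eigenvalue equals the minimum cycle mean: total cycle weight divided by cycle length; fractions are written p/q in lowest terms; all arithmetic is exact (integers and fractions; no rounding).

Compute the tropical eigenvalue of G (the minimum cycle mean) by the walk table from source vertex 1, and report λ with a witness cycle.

q=0: [0, ∞, ∞]
q=1: [19, ∞, 5]
q=2: [19, 10, 19]
q=3: [9, 23, 9]
Optimal cycle mean attained by: cycle 2->3->2, total (-1) + 5, length 2.
Answer: λ = 2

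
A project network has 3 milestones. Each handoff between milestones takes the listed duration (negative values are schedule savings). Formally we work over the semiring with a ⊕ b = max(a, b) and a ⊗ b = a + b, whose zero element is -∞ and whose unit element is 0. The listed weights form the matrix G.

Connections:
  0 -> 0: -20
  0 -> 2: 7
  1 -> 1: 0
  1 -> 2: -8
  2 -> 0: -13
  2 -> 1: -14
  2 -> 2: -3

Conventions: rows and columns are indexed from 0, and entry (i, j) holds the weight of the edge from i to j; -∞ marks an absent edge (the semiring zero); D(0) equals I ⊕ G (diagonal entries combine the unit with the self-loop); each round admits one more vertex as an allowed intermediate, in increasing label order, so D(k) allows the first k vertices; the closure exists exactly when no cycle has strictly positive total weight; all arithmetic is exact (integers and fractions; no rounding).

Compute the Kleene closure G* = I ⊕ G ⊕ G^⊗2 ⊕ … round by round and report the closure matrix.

D(0):
  [0, -∞, 7]
  [-∞, 0, -8]
  [-13, -14, 0]
D(1):
  [0, -∞, 7]
  [-∞, 0, -8]
  [-13, -14, 0]
D(2):
  [0, -∞, 7]
  [-∞, 0, -8]
  [-13, -14, 0]
D(3):
  [0, -7, 7]
  [-21, 0, -8]
  [-13, -14, 0]
Answer: G* = [[0, -7, 7], [-21, 0, -8], [-13, -14, 0]]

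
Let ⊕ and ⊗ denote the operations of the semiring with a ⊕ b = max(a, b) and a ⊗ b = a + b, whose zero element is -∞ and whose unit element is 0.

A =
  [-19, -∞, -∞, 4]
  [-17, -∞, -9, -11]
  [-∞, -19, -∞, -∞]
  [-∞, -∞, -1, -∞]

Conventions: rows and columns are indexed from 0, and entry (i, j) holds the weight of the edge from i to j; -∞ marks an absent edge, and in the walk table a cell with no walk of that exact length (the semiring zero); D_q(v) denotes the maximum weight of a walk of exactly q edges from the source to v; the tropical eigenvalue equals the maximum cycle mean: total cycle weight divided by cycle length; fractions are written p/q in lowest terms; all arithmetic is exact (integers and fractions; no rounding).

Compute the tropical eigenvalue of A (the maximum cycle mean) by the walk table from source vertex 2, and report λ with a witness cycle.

q=0: [-∞, -∞, 0, -∞]
q=1: [-∞, -19, -∞, -∞]
q=2: [-36, -∞, -28, -30]
q=3: [-55, -47, -31, -32]
q=4: [-64, -50, -33, -51]
Optimal cycle mean attained by: cycle 0->3->2->1->0, total 4 + (-1) + (-19) + (-17), length 4.
Answer: λ = -33/4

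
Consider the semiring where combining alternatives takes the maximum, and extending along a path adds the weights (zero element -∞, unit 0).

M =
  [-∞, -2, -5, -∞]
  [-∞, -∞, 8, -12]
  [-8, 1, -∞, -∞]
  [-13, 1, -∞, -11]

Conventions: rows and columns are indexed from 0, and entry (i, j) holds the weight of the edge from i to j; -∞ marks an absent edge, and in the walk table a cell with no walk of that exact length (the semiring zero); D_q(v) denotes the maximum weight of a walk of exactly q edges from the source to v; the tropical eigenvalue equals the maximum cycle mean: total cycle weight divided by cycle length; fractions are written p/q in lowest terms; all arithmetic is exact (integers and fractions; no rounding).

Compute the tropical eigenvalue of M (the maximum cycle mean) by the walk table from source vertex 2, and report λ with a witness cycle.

q=0: [-∞, -∞, 0, -∞]
q=1: [-8, 1, -∞, -∞]
q=2: [-∞, -10, 9, -11]
q=3: [1, 10, -2, -22]
q=4: [-10, -1, 18, -2]
Optimal cycle mean attained by: cycle 1->2->1, total 8 + 1, length 2.
Answer: λ = 9/2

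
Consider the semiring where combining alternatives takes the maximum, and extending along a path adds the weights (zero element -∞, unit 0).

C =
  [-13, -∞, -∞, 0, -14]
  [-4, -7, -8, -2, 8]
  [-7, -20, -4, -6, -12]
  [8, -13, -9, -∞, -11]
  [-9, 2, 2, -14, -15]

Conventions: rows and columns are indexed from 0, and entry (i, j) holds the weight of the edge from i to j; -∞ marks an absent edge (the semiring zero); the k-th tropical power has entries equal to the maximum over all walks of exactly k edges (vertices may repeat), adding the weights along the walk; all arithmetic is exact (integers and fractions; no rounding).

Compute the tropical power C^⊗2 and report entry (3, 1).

C^⊗2:
  [8, -12, -9, -13, -11]
  [6, 10, 10, -4, 1]
  [2, -10, -8, -7, -12]
  [-5, -9, -9, 8, -5]
  [-2, -5, -2, 0, 10]
Key observation: the optimum is the walk 3->4->1, with weight (-11) + 2 = -9.
Optimal value attained by: walk 3->4->1.
Answer: (C^⊗2)[3][1] = -9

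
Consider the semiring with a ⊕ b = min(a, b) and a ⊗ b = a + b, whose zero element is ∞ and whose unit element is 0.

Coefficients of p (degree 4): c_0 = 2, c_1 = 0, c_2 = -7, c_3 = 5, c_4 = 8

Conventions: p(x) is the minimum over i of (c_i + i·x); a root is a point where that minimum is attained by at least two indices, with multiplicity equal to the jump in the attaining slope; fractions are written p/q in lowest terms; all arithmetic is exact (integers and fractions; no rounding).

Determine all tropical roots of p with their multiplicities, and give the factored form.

hull edge (i=0, c=2) to (i=2, c=-7): slope -9/2, span 2
hull edge (i=2, c=-7) to (i=4, c=8): slope 15/2, span 2
Factored form: p(x) = 8 ⊗ (x ⊕ (-15/2)) ⊗ (x ⊕ (-15/2)) ⊗ (x ⊕ 9/2) ⊗ (x ⊕ 9/2)
Answer: roots = -15/2 (mult 2), 9/2 (mult 2)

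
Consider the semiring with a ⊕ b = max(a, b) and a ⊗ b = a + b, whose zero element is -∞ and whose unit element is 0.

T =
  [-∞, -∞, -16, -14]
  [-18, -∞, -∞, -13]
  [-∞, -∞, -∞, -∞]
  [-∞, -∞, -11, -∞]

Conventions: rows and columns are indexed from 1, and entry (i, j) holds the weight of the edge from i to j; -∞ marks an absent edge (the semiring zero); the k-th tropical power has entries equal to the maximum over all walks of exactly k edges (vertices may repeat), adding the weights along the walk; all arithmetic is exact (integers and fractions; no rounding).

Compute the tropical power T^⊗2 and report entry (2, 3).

T^⊗2:
  [-∞, -∞, -25, -∞]
  [-∞, -∞, -24, -32]
  [-∞, -∞, -∞, -∞]
  [-∞, -∞, -∞, -∞]
Key observation: the optimum is the walk 2->4->3, with weight (-13) + (-11) = -24.
Optimal value attained by: walk 2->4->3.
Answer: (T^⊗2)[2][3] = -24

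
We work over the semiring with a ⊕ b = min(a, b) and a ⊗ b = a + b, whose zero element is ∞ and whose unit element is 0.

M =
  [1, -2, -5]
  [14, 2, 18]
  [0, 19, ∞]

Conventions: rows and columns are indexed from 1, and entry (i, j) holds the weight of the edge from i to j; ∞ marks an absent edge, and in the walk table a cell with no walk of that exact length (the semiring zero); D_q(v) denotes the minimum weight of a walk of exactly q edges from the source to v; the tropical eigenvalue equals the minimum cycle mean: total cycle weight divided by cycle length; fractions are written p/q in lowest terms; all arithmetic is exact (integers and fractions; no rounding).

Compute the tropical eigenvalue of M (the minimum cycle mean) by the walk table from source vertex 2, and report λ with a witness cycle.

q=0: [∞, 0, ∞]
q=1: [14, 2, 18]
q=2: [15, 4, 9]
q=3: [9, 6, 10]
Optimal cycle mean attained by: cycle 1->3->1, total (-5) + 0, length 2.
Answer: λ = -5/2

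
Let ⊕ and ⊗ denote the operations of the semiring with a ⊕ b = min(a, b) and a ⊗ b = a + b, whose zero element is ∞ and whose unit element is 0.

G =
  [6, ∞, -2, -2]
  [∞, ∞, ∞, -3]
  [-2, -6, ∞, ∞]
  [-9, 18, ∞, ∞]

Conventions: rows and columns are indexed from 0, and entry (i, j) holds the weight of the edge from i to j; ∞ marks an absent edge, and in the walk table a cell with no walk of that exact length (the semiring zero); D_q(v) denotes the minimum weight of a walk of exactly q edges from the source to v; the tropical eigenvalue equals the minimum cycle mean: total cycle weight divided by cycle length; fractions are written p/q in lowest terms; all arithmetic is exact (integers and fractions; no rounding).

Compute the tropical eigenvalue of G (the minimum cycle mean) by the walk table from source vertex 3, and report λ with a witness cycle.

q=0: [∞, ∞, ∞, 0]
q=1: [-9, 18, ∞, ∞]
q=2: [-3, ∞, -11, -11]
q=3: [-20, -17, -5, -5]
q=4: [-14, -11, -22, -22]
Optimal cycle mean attained by: cycle 0->3->0, total (-2) + (-9), length 2.
Answer: λ = -11/2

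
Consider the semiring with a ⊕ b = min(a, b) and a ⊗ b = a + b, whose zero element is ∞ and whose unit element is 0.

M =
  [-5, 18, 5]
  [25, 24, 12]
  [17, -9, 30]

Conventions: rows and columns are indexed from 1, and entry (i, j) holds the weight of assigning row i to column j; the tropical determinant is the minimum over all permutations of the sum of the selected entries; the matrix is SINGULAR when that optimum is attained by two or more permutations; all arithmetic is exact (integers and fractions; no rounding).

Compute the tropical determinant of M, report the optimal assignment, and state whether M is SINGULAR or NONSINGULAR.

σ = (1, 2, 3): (-5) + 24 + 30 = 49
σ = (1, 3, 2): (-5) + 12 + (-9) = -2
σ = (2, 1, 3): 18 + 25 + 30 = 73
σ = (2, 3, 1): 18 + 12 + 17 = 47
σ = (3, 1, 2): 5 + 25 + (-9) = 21
σ = (3, 2, 1): 5 + 24 + 17 = 46
Optimal value attained by: σ = (1, 3, 2).
Answer: det⊕(M) = -2; verdict: NONSINGULAR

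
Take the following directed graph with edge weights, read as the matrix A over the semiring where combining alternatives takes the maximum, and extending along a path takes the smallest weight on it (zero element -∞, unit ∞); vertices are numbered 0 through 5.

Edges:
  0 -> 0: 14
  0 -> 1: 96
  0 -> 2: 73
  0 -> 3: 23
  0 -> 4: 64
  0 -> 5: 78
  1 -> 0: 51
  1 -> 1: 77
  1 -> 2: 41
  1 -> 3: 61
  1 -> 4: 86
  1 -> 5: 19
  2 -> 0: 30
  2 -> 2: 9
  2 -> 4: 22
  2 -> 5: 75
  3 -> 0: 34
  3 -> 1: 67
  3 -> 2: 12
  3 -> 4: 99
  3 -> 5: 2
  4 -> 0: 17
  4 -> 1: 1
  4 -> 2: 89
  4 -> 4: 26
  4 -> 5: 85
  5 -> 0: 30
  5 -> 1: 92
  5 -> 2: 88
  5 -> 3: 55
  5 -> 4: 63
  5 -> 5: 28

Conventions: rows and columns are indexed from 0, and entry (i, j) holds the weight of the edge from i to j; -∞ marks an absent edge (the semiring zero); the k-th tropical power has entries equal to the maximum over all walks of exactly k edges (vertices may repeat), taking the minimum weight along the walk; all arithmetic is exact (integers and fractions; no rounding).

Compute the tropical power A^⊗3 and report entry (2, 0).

A^⊗2:
  [51, 78, 78, 61, 86, 73]
  [51, 77, 86, 61, 77, 85]
  [30, 75, 75, 55, 63, 30]
  [51, 67, 89, 61, 67, 85]
  [30, 85, 85, 55, 63, 75]
  [51, 77, 63, 61, 86, 75]
A^⊗3:
  [51, 77, 86, 61, 78, 85]
  [51, 85, 85, 61, 77, 77]
  [51, 75, 63, 61, 75, 75]
  [51, 85, 85, 61, 67, 75]
  [51, 77, 75, 61, 85, 75]
  [51, 77, 86, 61, 77, 85]
Key observation: the optimum is the walk 2->5->1->0, with weight 75 min 92 min 51 = 51.
Optimal value attained by: walk 2->5->1->0.
Answer: (A^⊗3)[2][0] = 51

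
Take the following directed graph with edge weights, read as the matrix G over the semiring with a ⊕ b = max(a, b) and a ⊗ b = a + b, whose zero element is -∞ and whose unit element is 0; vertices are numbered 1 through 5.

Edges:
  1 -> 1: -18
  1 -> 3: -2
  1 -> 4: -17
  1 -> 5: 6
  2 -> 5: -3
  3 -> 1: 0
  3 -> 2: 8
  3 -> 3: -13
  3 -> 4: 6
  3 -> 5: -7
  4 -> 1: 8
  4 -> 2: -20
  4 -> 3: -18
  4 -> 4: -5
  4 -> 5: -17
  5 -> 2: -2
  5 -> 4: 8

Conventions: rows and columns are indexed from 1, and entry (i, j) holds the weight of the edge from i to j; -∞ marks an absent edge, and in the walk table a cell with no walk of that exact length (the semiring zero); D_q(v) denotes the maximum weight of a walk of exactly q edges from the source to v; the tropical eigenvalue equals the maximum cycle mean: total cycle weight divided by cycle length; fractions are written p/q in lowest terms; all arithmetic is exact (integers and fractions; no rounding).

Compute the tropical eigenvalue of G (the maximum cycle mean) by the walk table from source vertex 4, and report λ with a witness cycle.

q=0: [-∞, -∞, -∞, 0, -∞]
q=1: [8, -20, -18, -5, -17]
q=2: [3, -10, 6, -9, 14]
q=3: [6, 14, 1, 22, 9]
q=4: [30, 9, 4, 17, 12]
q=5: [25, 12, 28, 20, 36]
Optimal cycle mean attained by: cycle 1->5->4->1, total 6 + 8 + 8, length 3.
Answer: λ = 22/3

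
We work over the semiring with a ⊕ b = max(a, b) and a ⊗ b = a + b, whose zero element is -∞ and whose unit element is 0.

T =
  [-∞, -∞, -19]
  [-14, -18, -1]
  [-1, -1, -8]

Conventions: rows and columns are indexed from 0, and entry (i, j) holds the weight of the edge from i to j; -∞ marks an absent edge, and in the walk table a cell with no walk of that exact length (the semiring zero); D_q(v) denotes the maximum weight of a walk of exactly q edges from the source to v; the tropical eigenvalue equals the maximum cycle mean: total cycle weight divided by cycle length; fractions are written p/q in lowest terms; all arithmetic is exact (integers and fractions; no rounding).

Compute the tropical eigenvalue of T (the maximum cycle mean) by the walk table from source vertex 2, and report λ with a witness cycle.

q=0: [-∞, -∞, 0]
q=1: [-1, -1, -8]
q=2: [-9, -9, -2]
q=3: [-3, -3, -10]
Optimal cycle mean attained by: cycle 1->2->1, total (-1) + (-1), length 2.
Answer: λ = -1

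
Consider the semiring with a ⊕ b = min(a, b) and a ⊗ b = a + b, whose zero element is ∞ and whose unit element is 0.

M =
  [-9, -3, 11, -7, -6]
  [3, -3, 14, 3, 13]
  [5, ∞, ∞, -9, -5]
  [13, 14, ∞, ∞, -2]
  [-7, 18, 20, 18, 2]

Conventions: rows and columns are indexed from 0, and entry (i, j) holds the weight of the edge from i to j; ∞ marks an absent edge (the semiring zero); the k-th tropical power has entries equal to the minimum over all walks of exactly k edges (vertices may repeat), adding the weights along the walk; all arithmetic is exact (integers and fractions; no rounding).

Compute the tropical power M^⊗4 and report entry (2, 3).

M^⊗2:
  [-18, -12, 2, -16, -15]
  [-6, -6, 11, -4, -3]
  [-12, 2, 15, -2, -11]
  [-9, 10, 18, 6, 0]
  [-16, -10, 4, -14, -13]
M^⊗3:
  [-27, -21, -7, -25, -24]
  [-15, -9, 5, -13, -12]
  [-21, -15, -1, -19, -18]
  [-18, -12, 2, -16, -15]
  [-25, -19, -5, -23, -22]
M^⊗4:
  [-36, -30, -16, -34, -33]
  [-24, -18, -4, -22, -21]
  [-30, -24, -10, -28, -27]
  [-27, -21, -7, -25, -24]
  [-34, -28, -14, -32, -31]
Key observation: the optimum is the walk 2->4->0->0->3, with weight (-5) + (-7) + (-9) + (-7) = -28.
Optimal value attained by: walk 2->4->0->0->3.
Answer: (M^⊗4)[2][3] = -28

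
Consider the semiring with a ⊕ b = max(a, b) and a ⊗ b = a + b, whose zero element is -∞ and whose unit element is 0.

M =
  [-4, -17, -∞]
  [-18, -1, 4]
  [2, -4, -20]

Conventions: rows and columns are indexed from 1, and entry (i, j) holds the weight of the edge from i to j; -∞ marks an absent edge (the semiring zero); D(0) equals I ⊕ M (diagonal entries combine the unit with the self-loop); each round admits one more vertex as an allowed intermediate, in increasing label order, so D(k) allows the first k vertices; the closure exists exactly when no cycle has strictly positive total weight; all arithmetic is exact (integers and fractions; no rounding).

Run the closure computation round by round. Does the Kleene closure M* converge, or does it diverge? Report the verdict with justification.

D(0):
  [0, -17, -∞]
  [-18, 0, 4]
  [2, -4, 0]
D(1):
  [0, -17, -∞]
  [-18, 0, 4]
  [2, -4, 0]
D(2):
  [0, -17, -13]
  [-18, 0, 4]
  [2, -4, 0]
D(3):
  [0, -17, -13]
  [6, 0, 4]
  [2, -4, 0]
Key observation: every diagonal entry stays at the unit through all rounds, so no improving cycle exists.
Answer: CONVERGES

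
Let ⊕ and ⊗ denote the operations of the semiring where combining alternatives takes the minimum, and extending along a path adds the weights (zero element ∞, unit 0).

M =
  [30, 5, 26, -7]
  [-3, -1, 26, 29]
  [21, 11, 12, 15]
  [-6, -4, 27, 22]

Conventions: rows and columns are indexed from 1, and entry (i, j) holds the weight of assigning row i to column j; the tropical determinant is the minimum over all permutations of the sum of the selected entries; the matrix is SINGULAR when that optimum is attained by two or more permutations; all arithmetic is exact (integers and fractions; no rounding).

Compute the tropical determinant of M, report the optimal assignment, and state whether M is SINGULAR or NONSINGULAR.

σ = (1, 2, 3, 4): 30 + (-1) + 12 + 22 = 63
σ = (1, 2, 4, 3): 30 + (-1) + 15 + 27 = 71
σ = (1, 3, 2, 4): 30 + 26 + 11 + 22 = 89
σ = (1, 3, 4, 2): 30 + 26 + 15 + (-4) = 67
σ = (1, 4, 2, 3): 30 + 29 + 11 + 27 = 97
σ = (1, 4, 3, 2): 30 + 29 + 12 + (-4) = 67
σ = (2, 1, 3, 4): 5 + (-3) + 12 + 22 = 36
σ = (2, 1, 4, 3): 5 + (-3) + 15 + 27 = 44
σ = (2, 3, 1, 4): 5 + 26 + 21 + 22 = 74
σ = (2, 3, 4, 1): 5 + 26 + 15 + (-6) = 40
σ = (2, 4, 1, 3): 5 + 29 + 21 + 27 = 82
σ = (2, 4, 3, 1): 5 + 29 + 12 + (-6) = 40
σ = (3, 1, 2, 4): 26 + (-3) + 11 + 22 = 56
σ = (3, 1, 4, 2): 26 + (-3) + 15 + (-4) = 34
σ = (3, 2, 1, 4): 26 + (-1) + 21 + 22 = 68
σ = (3, 2, 4, 1): 26 + (-1) + 15 + (-6) = 34
σ = (3, 4, 1, 2): 26 + 29 + 21 + (-4) = 72
σ = (3, 4, 2, 1): 26 + 29 + 11 + (-6) = 60
σ = (4, 1, 2, 3): (-7) + (-3) + 11 + 27 = 28
σ = (4, 1, 3, 2): (-7) + (-3) + 12 + (-4) = -2
σ = (4, 2, 1, 3): (-7) + (-1) + 21 + 27 = 40
σ = (4, 2, 3, 1): (-7) + (-1) + 12 + (-6) = -2
σ = (4, 3, 1, 2): (-7) + 26 + 21 + (-4) = 36
σ = (4, 3, 2, 1): (-7) + 26 + 11 + (-6) = 24
Optimal value attained by: σ = (4, 1, 3, 2).
Answer: det⊕(M) = -2; verdict: SINGULAR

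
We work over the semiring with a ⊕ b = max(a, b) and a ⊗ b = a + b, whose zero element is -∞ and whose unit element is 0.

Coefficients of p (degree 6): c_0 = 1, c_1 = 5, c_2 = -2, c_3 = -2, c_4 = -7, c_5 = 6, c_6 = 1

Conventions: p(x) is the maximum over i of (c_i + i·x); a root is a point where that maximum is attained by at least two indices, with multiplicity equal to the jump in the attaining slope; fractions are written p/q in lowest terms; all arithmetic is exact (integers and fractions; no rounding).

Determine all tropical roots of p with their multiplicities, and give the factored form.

hull edge (i=0, c=1) to (i=1, c=5): slope 4, span 1
hull edge (i=1, c=5) to (i=5, c=6): slope 1/4, span 4
hull edge (i=5, c=6) to (i=6, c=1): slope -5, span 1
Factored form: p(x) = 1 ⊗ (x ⊕ (-4)) ⊗ (x ⊕ (-1/4)) ⊗ (x ⊕ (-1/4)) ⊗ (x ⊕ (-1/4)) ⊗ (x ⊕ (-1/4)) ⊗ (x ⊕ 5)
Answer: roots = -4 (mult 1), -1/4 (mult 4), 5 (mult 1)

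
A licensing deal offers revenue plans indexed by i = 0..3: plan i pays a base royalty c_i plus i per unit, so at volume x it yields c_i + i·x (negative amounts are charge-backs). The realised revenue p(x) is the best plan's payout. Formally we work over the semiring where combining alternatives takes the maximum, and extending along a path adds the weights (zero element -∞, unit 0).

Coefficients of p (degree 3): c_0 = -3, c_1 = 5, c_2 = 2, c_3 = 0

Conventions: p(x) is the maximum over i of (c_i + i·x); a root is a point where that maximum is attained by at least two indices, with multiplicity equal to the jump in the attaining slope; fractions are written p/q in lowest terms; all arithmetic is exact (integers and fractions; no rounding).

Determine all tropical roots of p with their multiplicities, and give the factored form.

hull edge (i=0, c=-3) to (i=1, c=5): slope 8, span 1
hull edge (i=1, c=5) to (i=3, c=0): slope -5/2, span 2
Factored form: p(x) = 0 ⊗ (x ⊕ (-8)) ⊗ (x ⊕ 5/2) ⊗ (x ⊕ 5/2)
Answer: roots = -8 (mult 1), 5/2 (mult 2)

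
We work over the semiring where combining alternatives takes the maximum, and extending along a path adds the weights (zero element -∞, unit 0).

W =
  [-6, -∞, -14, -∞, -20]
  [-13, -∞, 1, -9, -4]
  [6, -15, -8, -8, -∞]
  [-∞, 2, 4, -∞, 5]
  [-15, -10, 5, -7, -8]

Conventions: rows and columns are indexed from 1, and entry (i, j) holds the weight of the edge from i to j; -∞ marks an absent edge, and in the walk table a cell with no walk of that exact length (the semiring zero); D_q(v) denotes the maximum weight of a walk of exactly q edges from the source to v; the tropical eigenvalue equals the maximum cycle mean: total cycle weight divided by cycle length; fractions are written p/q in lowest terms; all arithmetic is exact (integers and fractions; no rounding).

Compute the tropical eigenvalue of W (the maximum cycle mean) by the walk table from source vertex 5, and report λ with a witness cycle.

q=0: [-∞, -∞, -∞, -∞, 0]
q=1: [-15, -10, 5, -7, -8]
q=2: [11, -5, -3, -3, -2]
q=3: [5, -1, 3, -9, 2]
q=4: [9, -7, 7, -5, -4]
q=5: [13, -3, 1, -1, 0]
Optimal cycle mean attained by: cycle 3->4->5->3, total (-8) + 5 + 5, length 3.
Answer: λ = 2/3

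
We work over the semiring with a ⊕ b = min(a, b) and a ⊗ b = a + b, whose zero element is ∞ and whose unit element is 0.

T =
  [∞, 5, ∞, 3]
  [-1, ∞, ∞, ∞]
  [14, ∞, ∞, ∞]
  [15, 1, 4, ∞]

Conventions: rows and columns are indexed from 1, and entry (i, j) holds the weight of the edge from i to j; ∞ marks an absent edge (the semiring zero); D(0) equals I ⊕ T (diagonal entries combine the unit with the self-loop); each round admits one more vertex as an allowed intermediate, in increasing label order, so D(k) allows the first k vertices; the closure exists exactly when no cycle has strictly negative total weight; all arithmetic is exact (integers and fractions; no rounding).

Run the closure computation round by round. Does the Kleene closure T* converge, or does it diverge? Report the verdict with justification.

D(0):
  [0, 5, ∞, 3]
  [-1, 0, ∞, ∞]
  [14, ∞, 0, ∞]
  [15, 1, 4, 0]
D(1):
  [0, 5, ∞, 3]
  [-1, 0, ∞, 2]
  [14, 19, 0, 17]
  [15, 1, 4, 0]
D(2):
  [0, 5, ∞, 3]
  [-1, 0, ∞, 2]
  [14, 19, 0, 17]
  [0, 1, 4, 0]
D(3):
  [0, 5, ∞, 3]
  [-1, 0, ∞, 2]
  [14, 19, 0, 17]
  [0, 1, 4, 0]
D(4):
  [0, 4, 7, 3]
  [-1, 0, 6, 2]
  [14, 18, 0, 17]
  [0, 1, 4, 0]
Key observation: every diagonal entry stays at the unit through all rounds, so no improving cycle exists.
Answer: CONVERGES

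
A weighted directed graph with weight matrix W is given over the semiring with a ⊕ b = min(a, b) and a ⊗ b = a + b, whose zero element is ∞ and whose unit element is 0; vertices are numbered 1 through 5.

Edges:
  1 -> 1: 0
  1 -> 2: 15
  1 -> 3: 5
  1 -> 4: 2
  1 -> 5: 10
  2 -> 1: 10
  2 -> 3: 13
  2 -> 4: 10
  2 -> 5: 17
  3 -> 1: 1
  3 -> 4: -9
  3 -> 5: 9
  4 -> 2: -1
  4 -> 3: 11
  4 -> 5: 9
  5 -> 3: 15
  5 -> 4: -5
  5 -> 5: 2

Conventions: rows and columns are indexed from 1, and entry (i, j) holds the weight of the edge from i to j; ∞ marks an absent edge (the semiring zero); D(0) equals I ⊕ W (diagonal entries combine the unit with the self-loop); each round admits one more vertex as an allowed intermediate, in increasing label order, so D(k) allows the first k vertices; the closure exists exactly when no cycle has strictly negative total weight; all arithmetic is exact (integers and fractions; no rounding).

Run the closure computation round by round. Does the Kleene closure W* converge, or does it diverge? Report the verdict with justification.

D(0):
  [0, 15, 5, 2, 10]
  [10, 0, 13, 10, 17]
  [1, ∞, 0, -9, 9]
  [∞, -1, 11, 0, 9]
  [∞, ∞, 15, -5, 0]
D(1):
  [0, 15, 5, 2, 10]
  [10, 0, 13, 10, 17]
  [1, 16, 0, -9, 9]
  [∞, -1, 11, 0, 9]
  [∞, ∞, 15, -5, 0]
D(2):
  [0, 15, 5, 2, 10]
  [10, 0, 13, 10, 17]
  [1, 16, 0, -9, 9]
  [9, -1, 11, 0, 9]
  [∞, ∞, 15, -5, 0]
D(3):
  [0, 15, 5, -4, 10]
  [10, 0, 13, 4, 17]
  [1, 16, 0, -9, 9]
  [9, -1, 11, 0, 9]
  [16, 31, 15, -5, 0]
D(4):
  [0, -5, 5, -4, 5]
  [10, 0, 13, 4, 13]
  [0, -10, 0, -9, 0]
  [9, -1, 11, 0, 9]
  [4, -6, 6, -5, 0]
D(5):
  [0, -5, 5, -4, 5]
  [10, 0, 13, 4, 13]
  [0, -10, 0, -9, 0]
  [9, -1, 11, 0, 9]
  [4, -6, 6, -5, 0]
Key observation: every diagonal entry stays at the unit through all rounds, so no improving cycle exists.
Answer: CONVERGES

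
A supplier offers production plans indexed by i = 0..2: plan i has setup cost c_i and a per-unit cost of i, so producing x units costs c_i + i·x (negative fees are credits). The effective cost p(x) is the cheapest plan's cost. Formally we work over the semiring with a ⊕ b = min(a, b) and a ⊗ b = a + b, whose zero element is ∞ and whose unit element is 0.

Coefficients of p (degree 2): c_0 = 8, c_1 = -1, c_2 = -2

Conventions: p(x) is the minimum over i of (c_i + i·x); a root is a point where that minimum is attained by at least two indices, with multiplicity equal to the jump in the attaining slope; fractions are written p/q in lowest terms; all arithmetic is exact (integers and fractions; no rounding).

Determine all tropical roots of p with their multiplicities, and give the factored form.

hull edge (i=0, c=8) to (i=1, c=-1): slope -9, span 1
hull edge (i=1, c=-1) to (i=2, c=-2): slope -1, span 1
Factored form: p(x) = -2 ⊗ (x ⊕ 1) ⊗ (x ⊕ 9)
Answer: roots = 1 (mult 1), 9 (mult 1)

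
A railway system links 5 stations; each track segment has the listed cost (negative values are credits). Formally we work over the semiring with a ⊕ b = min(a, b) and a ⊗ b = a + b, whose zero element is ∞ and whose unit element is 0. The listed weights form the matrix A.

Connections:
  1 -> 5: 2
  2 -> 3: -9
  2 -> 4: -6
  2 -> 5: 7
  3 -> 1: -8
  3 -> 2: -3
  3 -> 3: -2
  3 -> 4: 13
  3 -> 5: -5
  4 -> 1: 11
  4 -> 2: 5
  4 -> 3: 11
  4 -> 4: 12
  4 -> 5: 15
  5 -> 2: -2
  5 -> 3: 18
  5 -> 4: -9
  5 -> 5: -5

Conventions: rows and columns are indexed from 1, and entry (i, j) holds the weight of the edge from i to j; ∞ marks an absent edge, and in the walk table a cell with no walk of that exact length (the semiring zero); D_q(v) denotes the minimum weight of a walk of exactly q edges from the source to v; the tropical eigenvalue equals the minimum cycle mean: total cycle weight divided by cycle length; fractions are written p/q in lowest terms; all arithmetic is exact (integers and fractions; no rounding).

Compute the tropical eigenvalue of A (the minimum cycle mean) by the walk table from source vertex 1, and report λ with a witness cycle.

q=0: [0, ∞, ∞, ∞, ∞]
q=1: [∞, ∞, ∞, ∞, 2]
q=2: [∞, 0, 20, -7, -3]
q=3: [4, -5, -9, -12, -8]
q=4: [-17, -12, -14, -17, -14]
q=5: [-22, -17, -21, -23, -19]
Optimal cycle mean attained by: cycle 2->3->2, total (-9) + (-3), length 2.
Answer: λ = -6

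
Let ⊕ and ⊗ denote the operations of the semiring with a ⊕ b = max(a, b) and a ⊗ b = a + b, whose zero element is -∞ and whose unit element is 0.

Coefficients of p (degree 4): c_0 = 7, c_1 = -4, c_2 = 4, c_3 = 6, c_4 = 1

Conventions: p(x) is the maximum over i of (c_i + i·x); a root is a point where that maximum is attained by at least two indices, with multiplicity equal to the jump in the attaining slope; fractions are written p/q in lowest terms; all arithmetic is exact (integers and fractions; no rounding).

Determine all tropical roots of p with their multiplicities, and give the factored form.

hull edge (i=0, c=7) to (i=3, c=6): slope -1/3, span 3
hull edge (i=3, c=6) to (i=4, c=1): slope -5, span 1
Factored form: p(x) = 1 ⊗ (x ⊕ 1/3) ⊗ (x ⊕ 1/3) ⊗ (x ⊕ 1/3) ⊗ (x ⊕ 5)
Answer: roots = 1/3 (mult 3), 5 (mult 1)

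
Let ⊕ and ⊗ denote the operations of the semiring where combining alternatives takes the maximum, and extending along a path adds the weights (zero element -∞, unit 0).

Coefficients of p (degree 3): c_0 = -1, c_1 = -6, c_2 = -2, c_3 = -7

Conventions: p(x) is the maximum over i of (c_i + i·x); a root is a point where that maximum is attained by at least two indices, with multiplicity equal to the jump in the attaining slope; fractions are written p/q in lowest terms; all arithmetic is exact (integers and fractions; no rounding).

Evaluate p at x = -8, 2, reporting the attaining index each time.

p(-8) = max(-1+0·(-8)=-1, -6+1·(-8)=-14, -2+2·(-8)=-18, -7+3·(-8)=-31) = -1 (attained by i=0)
p(2) = max(-1+0·2=-1, -6+1·2=-4, -2+2·2=2, -7+3·2=-1) = 2 (attained by i=2)
Answer: p(-8) = -1; p(2) = 2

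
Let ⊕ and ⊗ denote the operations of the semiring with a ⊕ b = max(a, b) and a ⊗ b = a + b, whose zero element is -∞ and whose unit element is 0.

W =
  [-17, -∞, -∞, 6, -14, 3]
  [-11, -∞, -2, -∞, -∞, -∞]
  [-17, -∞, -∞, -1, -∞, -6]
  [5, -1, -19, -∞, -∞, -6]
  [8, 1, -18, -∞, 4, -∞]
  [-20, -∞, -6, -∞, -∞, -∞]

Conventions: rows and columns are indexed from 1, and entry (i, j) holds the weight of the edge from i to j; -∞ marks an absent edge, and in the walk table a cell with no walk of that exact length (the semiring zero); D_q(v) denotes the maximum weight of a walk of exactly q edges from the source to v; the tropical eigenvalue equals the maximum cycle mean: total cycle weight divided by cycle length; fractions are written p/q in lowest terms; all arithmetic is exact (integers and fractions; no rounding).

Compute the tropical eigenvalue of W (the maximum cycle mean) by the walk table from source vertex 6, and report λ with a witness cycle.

q=0: [-∞, -∞, -∞, -∞, -∞, 0]
q=1: [-20, -∞, -6, -∞, -∞, -∞]
q=2: [-23, -∞, -∞, -7, -34, -12]
q=3: [-2, -8, -18, -17, -30, -13]
q=4: [-12, -18, -10, 4, -16, 1]
q=5: [9, 3, -5, -6, -12, -2]
q=6: [-1, -7, 1, 15, -5, 12]
Optimal cycle mean attained by: cycle 1->4->1, total 6 + 5, length 2.
Answer: λ = 11/2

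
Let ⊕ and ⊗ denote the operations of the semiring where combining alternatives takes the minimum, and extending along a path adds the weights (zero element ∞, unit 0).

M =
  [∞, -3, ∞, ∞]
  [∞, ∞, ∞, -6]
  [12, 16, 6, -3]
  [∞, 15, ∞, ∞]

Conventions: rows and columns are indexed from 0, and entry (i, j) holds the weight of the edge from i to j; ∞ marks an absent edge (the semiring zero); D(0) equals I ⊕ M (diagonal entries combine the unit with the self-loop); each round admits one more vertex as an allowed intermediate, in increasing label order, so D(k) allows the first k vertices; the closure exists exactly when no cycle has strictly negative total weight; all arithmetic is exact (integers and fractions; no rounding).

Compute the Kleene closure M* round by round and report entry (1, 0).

D(0):
  [0, -3, ∞, ∞]
  [∞, 0, ∞, -6]
  [12, 16, 0, -3]
  [∞, 15, ∞, 0]
D(1):
  [0, -3, ∞, ∞]
  [∞, 0, ∞, -6]
  [12, 9, 0, -3]
  [∞, 15, ∞, 0]
D(2):
  [0, -3, ∞, -9]
  [∞, 0, ∞, -6]
  [12, 9, 0, -3]
  [∞, 15, ∞, 0]
D(3):
  [0, -3, ∞, -9]
  [∞, 0, ∞, -6]
  [12, 9, 0, -3]
  [∞, 15, ∞, 0]
D(4):
  [0, -3, ∞, -9]
  [∞, 0, ∞, -6]
  [12, 9, 0, -3]
  [∞, 15, ∞, 0]
Answer: M*[1][0] = ∞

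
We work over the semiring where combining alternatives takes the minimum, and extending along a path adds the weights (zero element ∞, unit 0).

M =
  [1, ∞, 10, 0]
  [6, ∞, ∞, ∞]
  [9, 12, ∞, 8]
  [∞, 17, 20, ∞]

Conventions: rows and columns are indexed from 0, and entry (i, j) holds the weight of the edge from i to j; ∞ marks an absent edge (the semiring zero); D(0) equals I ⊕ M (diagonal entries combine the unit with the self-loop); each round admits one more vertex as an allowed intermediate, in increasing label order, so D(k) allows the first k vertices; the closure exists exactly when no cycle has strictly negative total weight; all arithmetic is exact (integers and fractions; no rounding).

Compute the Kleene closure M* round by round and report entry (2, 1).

D(0):
  [0, ∞, 10, 0]
  [6, 0, ∞, ∞]
  [9, 12, 0, 8]
  [∞, 17, 20, 0]
D(1):
  [0, ∞, 10, 0]
  [6, 0, 16, 6]
  [9, 12, 0, 8]
  [∞, 17, 20, 0]
D(2):
  [0, ∞, 10, 0]
  [6, 0, 16, 6]
  [9, 12, 0, 8]
  [23, 17, 20, 0]
D(3):
  [0, 22, 10, 0]
  [6, 0, 16, 6]
  [9, 12, 0, 8]
  [23, 17, 20, 0]
D(4):
  [0, 17, 10, 0]
  [6, 0, 16, 6]
  [9, 12, 0, 8]
  [23, 17, 20, 0]
Answer: M*[2][1] = 12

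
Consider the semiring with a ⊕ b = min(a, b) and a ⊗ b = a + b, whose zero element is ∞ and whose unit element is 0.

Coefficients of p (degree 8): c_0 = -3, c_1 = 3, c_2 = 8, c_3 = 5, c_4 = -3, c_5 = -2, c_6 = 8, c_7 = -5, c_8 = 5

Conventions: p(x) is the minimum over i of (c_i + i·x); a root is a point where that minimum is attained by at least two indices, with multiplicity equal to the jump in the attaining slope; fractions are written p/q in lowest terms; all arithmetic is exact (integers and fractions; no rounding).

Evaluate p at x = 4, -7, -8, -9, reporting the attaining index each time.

p(4) = min(-3+0·4=-3, 3+1·4=7, 8+2·4=16, 5+3·4=17, -3+4·4=13, -2+5·4=18, 8+6·4=32, -5+7·4=23, 5+8·4=37) = -3 (attained by i=0)
p(-7) = min(-3+0·(-7)=-3, 3+1·(-7)=-4, 8+2·(-7)=-6, 5+3·(-7)=-16, -3+4·(-7)=-31, -2+5·(-7)=-37, 8+6·(-7)=-34, -5+7·(-7)=-54, 5+8·(-7)=-51) = -54 (attained by i=7)
p(-8) = min(-3+0·(-8)=-3, 3+1·(-8)=-5, 8+2·(-8)=-8, 5+3·(-8)=-19, -3+4·(-8)=-35, -2+5·(-8)=-42, 8+6·(-8)=-40, -5+7·(-8)=-61, 5+8·(-8)=-59) = -61 (attained by i=7)
p(-9) = min(-3+0·(-9)=-3, 3+1·(-9)=-6, 8+2·(-9)=-10, 5+3·(-9)=-22, -3+4·(-9)=-39, -2+5·(-9)=-47, 8+6·(-9)=-46, -5+7·(-9)=-68, 5+8·(-9)=-67) = -68 (attained by i=7)
Answer: p(4) = -3; p(-7) = -54; p(-8) = -61; p(-9) = -68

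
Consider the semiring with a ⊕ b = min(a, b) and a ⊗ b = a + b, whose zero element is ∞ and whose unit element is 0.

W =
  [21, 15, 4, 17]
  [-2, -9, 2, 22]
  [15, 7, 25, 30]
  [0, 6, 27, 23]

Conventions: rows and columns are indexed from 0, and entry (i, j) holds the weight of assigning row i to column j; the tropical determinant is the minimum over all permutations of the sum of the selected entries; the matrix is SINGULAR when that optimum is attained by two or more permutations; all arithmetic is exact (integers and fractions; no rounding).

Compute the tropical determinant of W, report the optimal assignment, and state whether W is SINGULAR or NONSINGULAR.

σ = (0, 1, 2, 3): 21 + (-9) + 25 + 23 = 60
σ = (0, 1, 3, 2): 21 + (-9) + 30 + 27 = 69
σ = (0, 2, 1, 3): 21 + 2 + 7 + 23 = 53
σ = (0, 2, 3, 1): 21 + 2 + 30 + 6 = 59
σ = (0, 3, 1, 2): 21 + 22 + 7 + 27 = 77
σ = (0, 3, 2, 1): 21 + 22 + 25 + 6 = 74
σ = (1, 0, 2, 3): 15 + (-2) + 25 + 23 = 61
σ = (1, 0, 3, 2): 15 + (-2) + 30 + 27 = 70
σ = (1, 2, 0, 3): 15 + 2 + 15 + 23 = 55
σ = (1, 2, 3, 0): 15 + 2 + 30 + 0 = 47
σ = (1, 3, 0, 2): 15 + 22 + 15 + 27 = 79
σ = (1, 3, 2, 0): 15 + 22 + 25 + 0 = 62
σ = (2, 0, 1, 3): 4 + (-2) + 7 + 23 = 32
σ = (2, 0, 3, 1): 4 + (-2) + 30 + 6 = 38
σ = (2, 1, 0, 3): 4 + (-9) + 15 + 23 = 33
σ = (2, 1, 3, 0): 4 + (-9) + 30 + 0 = 25
σ = (2, 3, 0, 1): 4 + 22 + 15 + 6 = 47
σ = (2, 3, 1, 0): 4 + 22 + 7 + 0 = 33
σ = (3, 0, 1, 2): 17 + (-2) + 7 + 27 = 49
σ = (3, 0, 2, 1): 17 + (-2) + 25 + 6 = 46
σ = (3, 1, 0, 2): 17 + (-9) + 15 + 27 = 50
σ = (3, 1, 2, 0): 17 + (-9) + 25 + 0 = 33
σ = (3, 2, 0, 1): 17 + 2 + 15 + 6 = 40
σ = (3, 2, 1, 0): 17 + 2 + 7 + 0 = 26
Optimal value attained by: σ = (2, 1, 3, 0).
Answer: det⊕(W) = 25; verdict: NONSINGULAR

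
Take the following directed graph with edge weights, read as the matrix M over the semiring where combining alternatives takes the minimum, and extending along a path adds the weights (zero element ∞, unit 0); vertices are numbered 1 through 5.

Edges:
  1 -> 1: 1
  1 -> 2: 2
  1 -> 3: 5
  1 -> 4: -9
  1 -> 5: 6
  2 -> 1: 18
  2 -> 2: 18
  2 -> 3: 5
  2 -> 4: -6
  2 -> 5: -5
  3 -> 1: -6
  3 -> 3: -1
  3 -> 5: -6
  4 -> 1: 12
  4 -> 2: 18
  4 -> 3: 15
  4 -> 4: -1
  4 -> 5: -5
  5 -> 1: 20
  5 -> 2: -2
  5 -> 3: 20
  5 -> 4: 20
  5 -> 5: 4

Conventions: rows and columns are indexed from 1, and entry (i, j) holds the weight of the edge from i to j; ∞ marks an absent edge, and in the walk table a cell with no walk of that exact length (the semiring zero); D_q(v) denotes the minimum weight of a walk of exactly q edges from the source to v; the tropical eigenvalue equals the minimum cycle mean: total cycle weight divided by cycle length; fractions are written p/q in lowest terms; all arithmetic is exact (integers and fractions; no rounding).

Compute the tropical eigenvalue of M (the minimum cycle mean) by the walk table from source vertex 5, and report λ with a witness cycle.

q=0: [∞, ∞, ∞, ∞, 0]
q=1: [20, -2, 20, 20, 4]
q=2: [14, 2, 3, -8, -7]
q=3: [-3, -9, 2, -9, -13]
q=4: [-4, -15, -4, -15, -14]
q=5: [-10, -16, -10, -21, -20]
Optimal cycle mean attained by: cycle 2->4->5->2, total (-6) + (-5) + (-2), length 3.
Answer: λ = -13/3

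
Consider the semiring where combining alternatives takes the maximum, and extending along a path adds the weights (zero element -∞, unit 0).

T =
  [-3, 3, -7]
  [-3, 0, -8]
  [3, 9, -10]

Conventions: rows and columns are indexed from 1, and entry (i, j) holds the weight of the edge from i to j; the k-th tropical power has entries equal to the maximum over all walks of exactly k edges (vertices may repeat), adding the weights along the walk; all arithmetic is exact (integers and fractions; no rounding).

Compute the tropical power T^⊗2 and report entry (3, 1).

T^⊗2:
  [0, 3, -5]
  [-3, 1, -8]
  [6, 9, 1]
Key observation: the optimum is the walk 3->2->1, with weight 9 + (-3) = 6.
Optimal value attained by: walk 3->2->1.
Answer: (T^⊗2)[3][1] = 6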